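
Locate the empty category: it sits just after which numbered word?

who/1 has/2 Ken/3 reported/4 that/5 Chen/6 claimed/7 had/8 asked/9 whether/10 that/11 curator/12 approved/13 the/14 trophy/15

7

The displaced element is "who" (word 1).
It is linked across 2 clause boundaries (that → Ø).
It functions as the subject of "asked", so the gap sits immediately after word 7 ("claimed").
Base order: Ken has reported that Chen claimed that who had asked whether that curator approved the trophy.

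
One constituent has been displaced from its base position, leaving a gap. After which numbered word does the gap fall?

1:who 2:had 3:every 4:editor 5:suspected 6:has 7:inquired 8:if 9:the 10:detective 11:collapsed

The displaced element is "who" (word 1).
It is linked across 1 clause boundary (Ø).
It functions as the subject of "inquired", so the gap sits immediately after word 5 ("suspected").
Base order: Every editor had suspected who has inquired if the detective collapsed.

5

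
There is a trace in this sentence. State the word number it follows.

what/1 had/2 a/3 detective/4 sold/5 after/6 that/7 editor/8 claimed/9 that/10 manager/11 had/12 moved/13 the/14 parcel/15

The displaced element is "what" (word 1).
It functions as the direct object of "sold", so the gap sits immediately after word 5 ("sold").
Base order: A detective had sold what after that editor claimed that manager had moved the parcel.

5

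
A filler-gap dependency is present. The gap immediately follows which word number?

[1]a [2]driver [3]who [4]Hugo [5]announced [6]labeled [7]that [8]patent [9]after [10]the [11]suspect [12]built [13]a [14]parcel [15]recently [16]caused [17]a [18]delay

The displaced element is "a driver" (word 2).
It is linked across 1 clause boundary (Ø).
It functions as the subject of "labeled", so the gap sits immediately after word 5 ("announced").
Base order: Hugo announced a driver labeled that patent after the suspect built a parcel recently.

5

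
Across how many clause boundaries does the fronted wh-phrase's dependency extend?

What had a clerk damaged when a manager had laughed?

"what" originates inside the matrix clause — no clause boundary is crossed.

0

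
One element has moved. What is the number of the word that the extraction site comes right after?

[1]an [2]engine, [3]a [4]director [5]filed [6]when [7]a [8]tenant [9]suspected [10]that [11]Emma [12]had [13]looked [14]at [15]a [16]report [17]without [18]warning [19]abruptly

5

The displaced element is "an engine" (word 2).
It functions as the direct object of "filed", so the gap sits immediately after word 5 ("filed").
Base order: A director filed an engine when a tenant suspected that Emma had looked at a report without warning abruptly.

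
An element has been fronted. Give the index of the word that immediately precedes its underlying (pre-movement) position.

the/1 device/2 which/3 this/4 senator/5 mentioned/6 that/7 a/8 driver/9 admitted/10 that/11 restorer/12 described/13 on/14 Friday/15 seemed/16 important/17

The displaced element is "the device" (word 2).
It is linked across 2 clause boundaries (that → Ø).
It functions as the direct object of "described", so the gap sits immediately after word 13 ("described").
Base order: This senator mentioned that a driver admitted that restorer described the device on Friday.

13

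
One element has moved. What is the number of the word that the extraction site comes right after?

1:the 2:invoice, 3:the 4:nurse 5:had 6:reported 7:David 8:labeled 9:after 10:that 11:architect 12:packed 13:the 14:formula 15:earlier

The displaced element is "the invoice" (word 2).
It is linked across 1 clause boundary (Ø).
It functions as the direct object of "labeled", so the gap sits immediately after word 8 ("labeled").
Base order: The nurse had reported David labeled the invoice after that architect packed the formula earlier.

8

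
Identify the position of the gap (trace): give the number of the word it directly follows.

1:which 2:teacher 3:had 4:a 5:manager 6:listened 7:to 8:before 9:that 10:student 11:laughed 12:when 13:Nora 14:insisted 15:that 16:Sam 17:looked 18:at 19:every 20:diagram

The displaced element is "which teacher" (word 2).
It functions as the object of the preposition "to" of "listened", so the gap sits immediately after word 7 ("to").
Base order: A manager had listened to which teacher before that student laughed when Nora insisted that Sam looked at every diagram.

7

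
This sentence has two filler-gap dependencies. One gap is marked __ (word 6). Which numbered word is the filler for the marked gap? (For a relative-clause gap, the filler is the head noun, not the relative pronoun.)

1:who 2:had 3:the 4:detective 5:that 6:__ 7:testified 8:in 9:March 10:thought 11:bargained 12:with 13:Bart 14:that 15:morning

4

The marked gap is inside the relative clause, the subject of "testified".
Its filler is the head noun "detective" (via "that"), at word 4.
(The other dependency links word 1 to a gap after word 10.)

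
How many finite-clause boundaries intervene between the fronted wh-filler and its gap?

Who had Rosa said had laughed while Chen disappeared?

"who" is extracted from the subject of "laughed".
Boundaries crossed, outermost first: [Ø] — 1 in total.

1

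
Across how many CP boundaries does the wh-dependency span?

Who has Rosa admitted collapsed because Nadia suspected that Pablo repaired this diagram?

1

"who" is extracted from the subject of "collapsed".
Boundaries crossed, outermost first: [Ø] — 1 in total.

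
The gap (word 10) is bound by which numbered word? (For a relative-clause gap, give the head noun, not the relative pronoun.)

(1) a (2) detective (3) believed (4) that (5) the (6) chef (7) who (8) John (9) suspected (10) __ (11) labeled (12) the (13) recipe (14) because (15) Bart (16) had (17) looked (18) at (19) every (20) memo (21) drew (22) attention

6

The gap at 10 is the subject of "labeled", inside a relative clause.
The relative pronoun is "who" (word 7); it is bound by the head noun immediately before it.
Its filler is the head noun "chef", at word 6.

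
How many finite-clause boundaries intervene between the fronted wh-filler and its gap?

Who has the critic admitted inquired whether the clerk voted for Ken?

1

"who" is extracted from the subject of "inquired".
Boundaries crossed, outermost first: [Ø] — 1 in total.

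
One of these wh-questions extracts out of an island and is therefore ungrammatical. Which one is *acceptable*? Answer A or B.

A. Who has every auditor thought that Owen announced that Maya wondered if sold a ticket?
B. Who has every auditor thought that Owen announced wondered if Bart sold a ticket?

In A, the wh-phrase is extracted from inside a wh-island (introduced by "if"), which blocks movement.
In B, the extraction path crosses only that-complement boundaries, which are transparent.
So B is grammatical.

B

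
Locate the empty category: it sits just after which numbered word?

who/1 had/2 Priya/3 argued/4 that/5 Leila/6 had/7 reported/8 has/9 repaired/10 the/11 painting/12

8

The displaced element is "who" (word 1).
It is linked across 2 clause boundaries (that → Ø).
It functions as the subject of "repaired", so the gap sits immediately after word 8 ("reported").
Base order: Priya had argued that Leila had reported who has repaired the painting.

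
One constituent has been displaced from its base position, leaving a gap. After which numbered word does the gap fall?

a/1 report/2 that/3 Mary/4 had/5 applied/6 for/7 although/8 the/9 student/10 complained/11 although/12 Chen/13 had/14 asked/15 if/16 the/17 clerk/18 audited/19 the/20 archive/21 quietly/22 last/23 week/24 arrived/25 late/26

The displaced element is "a report" (word 2).
It functions as the object of the preposition "for" of "applied", so the gap sits immediately after word 7 ("for").
Base order: Mary had applied for a report although the student complained although Chen had asked if the clerk audited the archive quietly last week.

7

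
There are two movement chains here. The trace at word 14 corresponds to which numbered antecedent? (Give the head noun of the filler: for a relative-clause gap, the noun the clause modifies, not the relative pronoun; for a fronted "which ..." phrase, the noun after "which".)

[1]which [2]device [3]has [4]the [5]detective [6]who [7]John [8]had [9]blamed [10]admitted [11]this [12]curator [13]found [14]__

2

The marked gap is the direct object of "found".
Its filler is the fronted wh-phrase "which device", at word 2.
(The other dependency links word 5 to a gap after word 9.)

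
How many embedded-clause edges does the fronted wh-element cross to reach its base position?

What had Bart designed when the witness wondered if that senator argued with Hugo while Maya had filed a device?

"what" originates inside the matrix clause — no clause boundary is crossed.

0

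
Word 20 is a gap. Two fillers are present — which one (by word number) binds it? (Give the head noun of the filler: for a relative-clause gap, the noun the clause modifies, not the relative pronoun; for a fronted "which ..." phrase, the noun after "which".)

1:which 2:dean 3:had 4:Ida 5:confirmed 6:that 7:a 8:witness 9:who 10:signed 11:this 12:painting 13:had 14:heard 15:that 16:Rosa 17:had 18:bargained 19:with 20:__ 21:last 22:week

2

The marked gap is the object of the preposition "with" of "bargained".
Its filler is the fronted wh-phrase "which dean", at word 2.
(The other dependency links word 8 to a gap after word 9.)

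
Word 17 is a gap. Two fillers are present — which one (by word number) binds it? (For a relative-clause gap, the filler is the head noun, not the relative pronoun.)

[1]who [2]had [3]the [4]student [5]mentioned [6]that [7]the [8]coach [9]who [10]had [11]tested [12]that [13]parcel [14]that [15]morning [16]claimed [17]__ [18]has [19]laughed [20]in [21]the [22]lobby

1

The marked gap is the subject of "laughed".
Its filler is the fronted wh-phrase "who", at word 1.
(The other dependency links word 8 to a gap after word 9.)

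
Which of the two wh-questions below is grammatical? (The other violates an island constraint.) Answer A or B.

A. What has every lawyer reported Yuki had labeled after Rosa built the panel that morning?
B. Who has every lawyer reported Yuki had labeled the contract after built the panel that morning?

A

In B, the wh-phrase is extracted from inside an adjunct island (introduced by "after"), which blocks movement.
In A, the extraction path crosses only that-complement boundaries, which are transparent.
So A is grammatical.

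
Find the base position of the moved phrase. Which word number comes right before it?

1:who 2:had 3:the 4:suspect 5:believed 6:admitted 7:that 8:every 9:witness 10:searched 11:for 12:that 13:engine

The displaced element is "who" (word 1).
It is linked across 1 clause boundary (Ø).
It functions as the subject of "admitted", so the gap sits immediately after word 5 ("believed").
Base order: The suspect had believed who admitted that every witness searched for that engine.

5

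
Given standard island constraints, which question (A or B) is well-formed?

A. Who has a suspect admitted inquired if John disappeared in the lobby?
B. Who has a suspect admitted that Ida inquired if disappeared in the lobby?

In B, the wh-phrase is extracted from inside a wh-island (introduced by "if"), which blocks movement.
In A, the extraction path crosses only that-complement boundaries, which are transparent.
So A is grammatical.

A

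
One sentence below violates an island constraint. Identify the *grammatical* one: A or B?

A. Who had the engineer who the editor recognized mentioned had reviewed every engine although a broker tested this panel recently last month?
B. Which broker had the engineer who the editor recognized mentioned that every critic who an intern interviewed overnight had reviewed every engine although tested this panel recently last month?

A

In B, the wh-phrase is extracted from inside an adjunct island (introduced by "although"), which blocks movement.
In A, the extraction path crosses only that-complement boundaries, which are transparent.
So A is grammatical.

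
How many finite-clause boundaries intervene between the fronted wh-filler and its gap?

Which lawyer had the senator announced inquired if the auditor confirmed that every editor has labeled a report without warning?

1

"which lawyer" is extracted from the subject of "inquired".
Boundaries crossed, outermost first: [Ø] — 1 in total.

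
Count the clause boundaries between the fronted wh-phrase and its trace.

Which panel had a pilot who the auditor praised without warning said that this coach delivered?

"which panel" is extracted from the object of "delivered".
Boundaries crossed, outermost first: [that] — 1 in total.

1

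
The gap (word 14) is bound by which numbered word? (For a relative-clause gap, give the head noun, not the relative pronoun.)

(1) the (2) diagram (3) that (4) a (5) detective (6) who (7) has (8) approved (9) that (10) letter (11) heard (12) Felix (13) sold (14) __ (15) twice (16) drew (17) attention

The gap at 14 is the object of "sold", inside a relative clause.
The relative pronoun is "that" (word 3); it is bound by the head noun immediately before it.
Its filler is the head noun "diagram", at word 2.

2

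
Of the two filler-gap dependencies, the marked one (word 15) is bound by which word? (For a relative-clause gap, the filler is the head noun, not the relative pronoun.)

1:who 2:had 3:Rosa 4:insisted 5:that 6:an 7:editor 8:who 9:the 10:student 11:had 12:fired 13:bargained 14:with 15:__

The marked gap is the object of the preposition "with" of "bargained".
Its filler is the fronted wh-phrase "who", at word 1.
(The other dependency links word 7 to a gap after word 12.)

1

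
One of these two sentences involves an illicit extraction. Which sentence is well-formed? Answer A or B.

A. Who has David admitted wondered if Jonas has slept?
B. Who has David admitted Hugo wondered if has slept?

A

In B, the wh-phrase is extracted from inside a wh-island (introduced by "if"), which blocks movement.
In A, the extraction path crosses only that-complement boundaries, which are transparent.
So A is grammatical.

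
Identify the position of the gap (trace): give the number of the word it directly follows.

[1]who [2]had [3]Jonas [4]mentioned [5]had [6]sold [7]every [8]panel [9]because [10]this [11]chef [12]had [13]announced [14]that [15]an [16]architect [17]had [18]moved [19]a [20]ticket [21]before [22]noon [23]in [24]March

4

The displaced element is "who" (word 1).
It is linked across 1 clause boundary (Ø).
It functions as the subject of "sold", so the gap sits immediately after word 4 ("mentioned").
Base order: Jonas had mentioned that who had sold every panel because this chef had announced that an architect had moved a ticket before noon in March.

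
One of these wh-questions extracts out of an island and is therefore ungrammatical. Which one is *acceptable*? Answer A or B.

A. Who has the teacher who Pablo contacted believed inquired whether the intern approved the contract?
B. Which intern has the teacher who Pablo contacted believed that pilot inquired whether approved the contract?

A

In B, the wh-phrase is extracted from inside a wh-island (introduced by "whether"), which blocks movement.
In A, the extraction path crosses only that-complement boundaries, which are transparent.
So A is grammatical.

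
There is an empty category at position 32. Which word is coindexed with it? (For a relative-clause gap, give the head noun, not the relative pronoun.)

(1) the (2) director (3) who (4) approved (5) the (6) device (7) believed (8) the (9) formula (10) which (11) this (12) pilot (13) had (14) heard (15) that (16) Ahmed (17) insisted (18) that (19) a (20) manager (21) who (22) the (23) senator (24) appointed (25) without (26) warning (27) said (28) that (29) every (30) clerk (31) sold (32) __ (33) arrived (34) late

The gap at 32 is the object of "sold", inside a relative clause.
The relative pronoun is "which" (word 10); it is bound by the head noun immediately before it.
Its filler is the head noun "formula", at word 9.

9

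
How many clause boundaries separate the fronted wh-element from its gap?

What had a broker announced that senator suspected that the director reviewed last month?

"what" is extracted from the object of "reviewed".
Boundaries crossed, outermost first: [Ø], [that] — 2 in total.

2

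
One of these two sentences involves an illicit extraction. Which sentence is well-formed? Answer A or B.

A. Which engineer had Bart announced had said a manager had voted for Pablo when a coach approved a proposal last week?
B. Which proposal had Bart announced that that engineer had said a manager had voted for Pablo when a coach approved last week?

In B, the wh-phrase is extracted from inside an adjunct island (introduced by "when"), which blocks movement.
In A, the extraction path crosses only that-complement boundaries, which are transparent.
So A is grammatical.

A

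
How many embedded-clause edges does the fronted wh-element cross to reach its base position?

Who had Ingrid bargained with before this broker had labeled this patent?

"who" originates inside the matrix clause — no clause boundary is crossed.

0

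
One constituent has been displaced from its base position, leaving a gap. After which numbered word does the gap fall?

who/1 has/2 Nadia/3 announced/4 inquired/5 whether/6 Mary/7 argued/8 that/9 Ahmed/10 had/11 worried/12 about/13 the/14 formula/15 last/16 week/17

4

The displaced element is "who" (word 1).
It is linked across 1 clause boundary (Ø).
It functions as the subject of "inquired", so the gap sits immediately after word 4 ("announced").
Base order: Nadia has announced that who inquired whether Mary argued that Ahmed had worried about the formula last week.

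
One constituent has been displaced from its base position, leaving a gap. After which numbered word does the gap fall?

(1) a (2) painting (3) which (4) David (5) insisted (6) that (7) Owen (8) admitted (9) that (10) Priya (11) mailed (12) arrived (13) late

The displaced element is "a painting" (word 2).
It is linked across 2 clause boundaries (that → that).
It functions as the direct object of "mailed", so the gap sits immediately after word 11 ("mailed").
Base order: David insisted that Owen admitted that Priya mailed a painting.

11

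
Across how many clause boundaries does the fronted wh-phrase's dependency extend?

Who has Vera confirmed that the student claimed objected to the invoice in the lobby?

"who" is extracted from the subject of "objected".
Boundaries crossed, outermost first: [that], [Ø] — 2 in total.

2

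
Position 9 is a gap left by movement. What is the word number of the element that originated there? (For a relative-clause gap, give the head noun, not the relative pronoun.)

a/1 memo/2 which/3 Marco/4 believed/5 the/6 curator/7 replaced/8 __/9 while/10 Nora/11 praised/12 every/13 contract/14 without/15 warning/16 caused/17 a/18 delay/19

2

The gap at 9 is the object of "replaced", inside a relative clause.
The relative pronoun is "which" (word 3); it is bound by the head noun immediately before it.
Its filler is the head noun "memo", at word 2.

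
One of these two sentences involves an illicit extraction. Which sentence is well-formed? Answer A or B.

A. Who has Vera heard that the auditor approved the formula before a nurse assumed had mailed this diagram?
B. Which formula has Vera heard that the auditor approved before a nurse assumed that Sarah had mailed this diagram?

In A, the wh-phrase is extracted from inside an adjunct island (introduced by "before"), which blocks movement.
In B, the extraction path crosses only that-complement boundaries, which are transparent.
So B is grammatical.

B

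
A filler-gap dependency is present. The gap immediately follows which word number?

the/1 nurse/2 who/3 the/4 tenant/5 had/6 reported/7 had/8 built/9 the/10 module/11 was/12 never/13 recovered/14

7

The displaced element is "the nurse" (word 2).
It is linked across 1 clause boundary (Ø).
It functions as the subject of "built", so the gap sits immediately after word 7 ("reported").
Base order: The tenant had reported the nurse had built the module.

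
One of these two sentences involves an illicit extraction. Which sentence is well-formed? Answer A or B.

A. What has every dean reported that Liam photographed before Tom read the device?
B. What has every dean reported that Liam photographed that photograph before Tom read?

A

In B, the wh-phrase is extracted from inside an adjunct island (introduced by "before"), which blocks movement.
In A, the extraction path crosses only that-complement boundaries, which are transparent.
So A is grammatical.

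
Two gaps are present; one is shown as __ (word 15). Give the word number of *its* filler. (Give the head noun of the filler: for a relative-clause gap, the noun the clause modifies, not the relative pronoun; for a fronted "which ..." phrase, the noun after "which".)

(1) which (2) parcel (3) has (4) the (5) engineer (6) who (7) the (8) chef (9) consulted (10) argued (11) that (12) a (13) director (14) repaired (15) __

The marked gap is the direct object of "repaired".
Its filler is the fronted wh-phrase "which parcel", at word 2.
(The other dependency links word 5 to a gap after word 9.)

2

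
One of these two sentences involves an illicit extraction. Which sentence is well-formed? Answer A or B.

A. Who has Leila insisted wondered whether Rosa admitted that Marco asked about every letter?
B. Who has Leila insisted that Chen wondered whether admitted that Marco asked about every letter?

In B, the wh-phrase is extracted from inside a wh-island (introduced by "whether"), which blocks movement.
In A, the extraction path crosses only that-complement boundaries, which are transparent.
So A is grammatical.

A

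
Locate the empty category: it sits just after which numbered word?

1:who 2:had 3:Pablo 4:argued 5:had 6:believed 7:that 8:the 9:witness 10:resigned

The displaced element is "who" (word 1).
It is linked across 1 clause boundary (Ø).
It functions as the subject of "believed", so the gap sits immediately after word 4 ("argued").
Base order: Pablo had argued that who had believed that the witness resigned.

4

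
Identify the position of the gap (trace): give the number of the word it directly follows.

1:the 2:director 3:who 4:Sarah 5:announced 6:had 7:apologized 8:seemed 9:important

5

The displaced element is "the director" (word 2).
It is linked across 1 clause boundary (Ø).
It functions as the subject of "apologized", so the gap sits immediately after word 5 ("announced").
Base order: Sarah announced that the director had apologized.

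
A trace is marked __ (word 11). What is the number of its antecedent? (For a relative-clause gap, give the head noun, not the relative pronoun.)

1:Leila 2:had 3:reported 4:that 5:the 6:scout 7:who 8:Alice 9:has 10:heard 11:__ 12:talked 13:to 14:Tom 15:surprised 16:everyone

6

The gap at 11 is the subject of "talked", inside a relative clause.
The relative pronoun is "who" (word 7); it is bound by the head noun immediately before it.
Its filler is the head noun "scout", at word 6.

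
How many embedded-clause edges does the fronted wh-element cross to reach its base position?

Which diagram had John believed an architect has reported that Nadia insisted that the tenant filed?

3

"which diagram" is extracted from the object of "filed".
Boundaries crossed, outermost first: [Ø], [that], [that] — 3 in total.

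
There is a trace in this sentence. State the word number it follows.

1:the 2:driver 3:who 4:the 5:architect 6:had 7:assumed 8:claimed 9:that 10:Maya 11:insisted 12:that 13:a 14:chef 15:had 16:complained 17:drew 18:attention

7

The displaced element is "the driver" (word 2).
It is linked across 1 clause boundary (Ø).
It functions as the subject of "claimed", so the gap sits immediately after word 7 ("assumed").
Base order: The architect had assumed that the driver claimed that Maya insisted that a chef had complained.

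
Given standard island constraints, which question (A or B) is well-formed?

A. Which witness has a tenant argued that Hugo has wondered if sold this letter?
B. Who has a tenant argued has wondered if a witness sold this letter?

In A, the wh-phrase is extracted from inside a wh-island (introduced by "if"), which blocks movement.
In B, the extraction path crosses only that-complement boundaries, which are transparent.
So B is grammatical.

B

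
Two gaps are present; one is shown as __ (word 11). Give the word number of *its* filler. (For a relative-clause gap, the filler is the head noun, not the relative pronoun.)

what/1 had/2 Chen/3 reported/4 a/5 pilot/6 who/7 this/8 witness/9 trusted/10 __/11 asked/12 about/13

The marked gap is inside the relative clause, the direct object of "trusted".
Its filler is the head noun "pilot" (via "who"), at word 6.
(The other dependency links word 1 to a gap after word 13.)

6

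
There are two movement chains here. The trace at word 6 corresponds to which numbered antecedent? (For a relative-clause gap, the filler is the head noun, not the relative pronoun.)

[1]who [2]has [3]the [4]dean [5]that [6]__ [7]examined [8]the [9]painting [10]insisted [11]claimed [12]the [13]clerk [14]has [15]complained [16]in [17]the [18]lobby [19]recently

4

The marked gap is inside the relative clause, the subject of "examined".
Its filler is the head noun "dean" (via "that"), at word 4.
(The other dependency links word 1 to a gap after word 10.)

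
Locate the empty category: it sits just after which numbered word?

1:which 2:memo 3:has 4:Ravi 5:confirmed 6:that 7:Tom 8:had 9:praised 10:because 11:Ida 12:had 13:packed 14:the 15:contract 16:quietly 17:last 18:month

The displaced element is "which memo" (word 2).
It is linked across 1 clause boundary (that).
It functions as the direct object of "praised", so the gap sits immediately after word 9 ("praised").
Base order: Ravi has confirmed that Tom had praised which memo because Ida had packed the contract quietly last month.

9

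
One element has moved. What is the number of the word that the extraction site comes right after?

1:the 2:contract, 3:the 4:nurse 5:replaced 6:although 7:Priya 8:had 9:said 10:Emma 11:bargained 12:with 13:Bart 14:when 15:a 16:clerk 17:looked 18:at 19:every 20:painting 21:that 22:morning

5

The displaced element is "the contract" (word 2).
It functions as the direct object of "replaced", so the gap sits immediately after word 5 ("replaced").
Base order: The nurse replaced the contract although Priya had said Emma bargained with Bart when a clerk looked at every painting that morning.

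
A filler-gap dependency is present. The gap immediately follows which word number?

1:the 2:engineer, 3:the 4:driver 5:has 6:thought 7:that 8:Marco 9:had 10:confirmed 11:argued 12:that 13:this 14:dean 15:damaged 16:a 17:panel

10

The displaced element is "the engineer" (word 2).
It is linked across 2 clause boundaries (that → Ø).
It functions as the subject of "argued", so the gap sits immediately after word 10 ("confirmed").
Base order: The driver has thought that Marco had confirmed that the engineer argued that this dean damaged a panel.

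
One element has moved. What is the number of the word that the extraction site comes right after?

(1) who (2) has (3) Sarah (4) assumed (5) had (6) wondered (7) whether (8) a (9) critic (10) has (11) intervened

The displaced element is "who" (word 1).
It is linked across 1 clause boundary (Ø).
It functions as the subject of "wondered", so the gap sits immediately after word 4 ("assumed").
Base order: Sarah has assumed who had wondered whether a critic has intervened.

4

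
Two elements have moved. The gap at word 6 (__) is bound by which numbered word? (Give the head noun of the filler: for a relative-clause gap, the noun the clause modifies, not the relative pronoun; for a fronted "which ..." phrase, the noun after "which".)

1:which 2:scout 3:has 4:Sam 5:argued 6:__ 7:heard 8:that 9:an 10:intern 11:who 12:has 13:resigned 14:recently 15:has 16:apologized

2

The marked gap is the subject of "heard".
Its filler is the fronted wh-phrase "which scout", at word 2.
(The other dependency links word 10 to a gap after word 11.)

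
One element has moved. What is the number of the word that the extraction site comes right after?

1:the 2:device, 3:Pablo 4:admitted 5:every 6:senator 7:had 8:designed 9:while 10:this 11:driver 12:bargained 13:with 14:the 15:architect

8

The displaced element is "the device" (word 2).
It is linked across 1 clause boundary (Ø).
It functions as the direct object of "designed", so the gap sits immediately after word 8 ("designed").
Base order: Pablo admitted every senator had designed the device while this driver bargained with the architect.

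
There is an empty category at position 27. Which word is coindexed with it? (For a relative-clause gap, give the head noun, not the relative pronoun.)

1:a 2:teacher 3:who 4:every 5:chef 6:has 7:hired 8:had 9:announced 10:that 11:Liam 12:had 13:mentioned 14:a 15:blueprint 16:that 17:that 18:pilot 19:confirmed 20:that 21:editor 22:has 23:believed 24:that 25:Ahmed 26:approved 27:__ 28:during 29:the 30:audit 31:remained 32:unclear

15

The gap at 27 is the object of "approved", inside a relative clause.
The relative pronoun is "that" (word 16); it is bound by the head noun immediately before it.
Its filler is the head noun "blueprint", at word 15.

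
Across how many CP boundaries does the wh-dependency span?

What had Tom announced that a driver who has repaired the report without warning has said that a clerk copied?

"what" is extracted from the object of "copied".
Boundaries crossed, outermost first: [that], [that] — 2 in total.

2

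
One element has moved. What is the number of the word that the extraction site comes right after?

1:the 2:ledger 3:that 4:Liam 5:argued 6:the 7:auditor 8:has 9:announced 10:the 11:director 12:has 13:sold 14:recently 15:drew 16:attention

13

The displaced element is "the ledger" (word 2).
It is linked across 2 clause boundaries (Ø → Ø).
It functions as the direct object of "sold", so the gap sits immediately after word 13 ("sold").
Base order: Liam argued the auditor has announced the director has sold the ledger recently.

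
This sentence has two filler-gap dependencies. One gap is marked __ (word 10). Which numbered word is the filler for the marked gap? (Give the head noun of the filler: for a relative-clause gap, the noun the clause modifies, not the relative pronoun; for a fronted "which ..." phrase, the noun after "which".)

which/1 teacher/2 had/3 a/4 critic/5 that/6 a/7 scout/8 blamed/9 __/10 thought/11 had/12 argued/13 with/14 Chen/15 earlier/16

The marked gap is inside the relative clause, the direct object of "blamed".
Its filler is the head noun "critic" (via "that"), at word 5.
(The other dependency links word 2 to a gap after word 11.)

5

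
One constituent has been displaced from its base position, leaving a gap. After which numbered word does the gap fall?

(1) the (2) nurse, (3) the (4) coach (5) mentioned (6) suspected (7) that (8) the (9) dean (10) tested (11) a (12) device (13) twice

5

The displaced element is "the nurse" (word 2).
It is linked across 1 clause boundary (Ø).
It functions as the subject of "suspected", so the gap sits immediately after word 5 ("mentioned").
Base order: The coach mentioned the nurse suspected that the dean tested a device twice.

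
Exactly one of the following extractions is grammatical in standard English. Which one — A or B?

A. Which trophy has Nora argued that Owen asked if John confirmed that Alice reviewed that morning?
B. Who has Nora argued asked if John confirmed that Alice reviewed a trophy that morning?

B

In A, the wh-phrase is extracted from inside a wh-island (introduced by "if"), which blocks movement.
In B, the extraction path crosses only that-complement boundaries, which are transparent.
So B is grammatical.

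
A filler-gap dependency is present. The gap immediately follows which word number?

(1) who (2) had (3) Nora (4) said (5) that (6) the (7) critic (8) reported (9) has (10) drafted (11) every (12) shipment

The displaced element is "who" (word 1).
It is linked across 2 clause boundaries (that → Ø).
It functions as the subject of "drafted", so the gap sits immediately after word 8 ("reported").
Base order: Nora had said that the critic reported that who has drafted every shipment.

8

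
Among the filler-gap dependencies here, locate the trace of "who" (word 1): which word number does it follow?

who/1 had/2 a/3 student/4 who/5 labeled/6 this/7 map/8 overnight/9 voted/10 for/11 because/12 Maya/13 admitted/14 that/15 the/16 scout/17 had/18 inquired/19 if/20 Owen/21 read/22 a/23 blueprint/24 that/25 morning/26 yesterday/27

The displaced element is "who" (word 1).
It functions as the object of the preposition "for" of "voted", so the gap sits immediately after word 11 ("for").
Base order: A student who labeled this map overnight had voted for who because Maya admitted that the scout had inquired if Owen read a blueprint that morning yesterday.

11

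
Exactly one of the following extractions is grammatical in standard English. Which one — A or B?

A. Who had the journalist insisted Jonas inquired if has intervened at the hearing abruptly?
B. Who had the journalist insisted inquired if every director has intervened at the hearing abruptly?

B

In A, the wh-phrase is extracted from inside a wh-island (introduced by "if"), which blocks movement.
In B, the extraction path crosses only that-complement boundaries, which are transparent.
So B is grammatical.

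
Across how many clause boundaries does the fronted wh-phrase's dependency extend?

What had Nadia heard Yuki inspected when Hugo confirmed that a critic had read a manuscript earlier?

1

"what" is extracted from the object of "inspected".
Boundaries crossed, outermost first: [Ø] — 1 in total.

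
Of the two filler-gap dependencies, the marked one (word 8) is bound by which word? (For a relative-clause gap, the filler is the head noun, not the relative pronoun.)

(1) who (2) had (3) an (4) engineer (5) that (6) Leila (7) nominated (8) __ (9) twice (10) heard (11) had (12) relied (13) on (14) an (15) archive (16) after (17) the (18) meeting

The marked gap is inside the relative clause, the direct object of "nominated".
Its filler is the head noun "engineer" (via "that"), at word 4.
(The other dependency links word 1 to a gap after word 10.)

4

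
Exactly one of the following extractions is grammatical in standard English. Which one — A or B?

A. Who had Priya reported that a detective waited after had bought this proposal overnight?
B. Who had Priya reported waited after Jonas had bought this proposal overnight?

In A, the wh-phrase is extracted from inside an adjunct island (introduced by "after"), which blocks movement.
In B, the extraction path crosses only that-complement boundaries, which are transparent.
So B is grammatical.

B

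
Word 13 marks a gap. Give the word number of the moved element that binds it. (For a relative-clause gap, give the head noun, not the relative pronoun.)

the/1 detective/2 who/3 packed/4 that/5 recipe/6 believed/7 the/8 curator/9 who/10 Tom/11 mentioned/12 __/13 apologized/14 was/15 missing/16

9

The gap at 13 is the subject of "apologized", inside a relative clause.
The relative pronoun is "who" (word 10); it is bound by the head noun immediately before it.
Its filler is the head noun "curator", at word 9.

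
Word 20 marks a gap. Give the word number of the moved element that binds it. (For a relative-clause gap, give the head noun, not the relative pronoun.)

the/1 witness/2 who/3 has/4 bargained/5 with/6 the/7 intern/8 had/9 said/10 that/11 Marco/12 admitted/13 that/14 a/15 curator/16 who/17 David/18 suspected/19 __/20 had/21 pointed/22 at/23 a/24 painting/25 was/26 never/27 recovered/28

16

The gap at 20 is the subject of "pointed", inside a relative clause.
The relative pronoun is "who" (word 17); it is bound by the head noun immediately before it.
Its filler is the head noun "curator", at word 16.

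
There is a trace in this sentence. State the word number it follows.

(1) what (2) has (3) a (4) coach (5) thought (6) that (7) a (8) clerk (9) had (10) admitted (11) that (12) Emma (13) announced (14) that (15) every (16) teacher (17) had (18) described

18

The displaced element is "what" (word 1).
It is linked across 3 clause boundaries (that → that → that).
It functions as the direct object of "described", so the gap sits immediately after word 18 ("described").
Base order: A coach has thought that a clerk had admitted that Emma announced that every teacher had described what.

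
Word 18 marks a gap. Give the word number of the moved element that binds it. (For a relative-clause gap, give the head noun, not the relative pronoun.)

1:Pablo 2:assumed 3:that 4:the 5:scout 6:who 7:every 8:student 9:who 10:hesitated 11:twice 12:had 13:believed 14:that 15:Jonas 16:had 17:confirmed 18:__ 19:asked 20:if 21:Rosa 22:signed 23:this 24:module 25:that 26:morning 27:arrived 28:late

The gap at 18 is the subject of "asked", inside a relative clause.
The relative pronoun is "who" (word 6); it is bound by the head noun immediately before it.
Its filler is the head noun "scout", at word 5.

5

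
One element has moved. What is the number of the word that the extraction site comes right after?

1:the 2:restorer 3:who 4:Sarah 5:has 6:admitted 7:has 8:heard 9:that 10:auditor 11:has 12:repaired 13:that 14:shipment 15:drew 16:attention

The displaced element is "the restorer" (word 2).
It is linked across 1 clause boundary (Ø).
It functions as the subject of "heard", so the gap sits immediately after word 6 ("admitted").
Base order: Sarah has admitted that the restorer has heard that auditor has repaired that shipment.

6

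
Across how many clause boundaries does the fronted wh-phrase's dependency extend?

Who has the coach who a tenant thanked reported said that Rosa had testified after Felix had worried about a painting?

"who" is extracted from the subject of "said".
Boundaries crossed, outermost first: [Ø] — 1 in total.

1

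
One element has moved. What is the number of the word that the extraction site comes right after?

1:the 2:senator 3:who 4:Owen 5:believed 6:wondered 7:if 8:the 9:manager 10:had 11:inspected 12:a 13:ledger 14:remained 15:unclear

5

The displaced element is "the senator" (word 2).
It is linked across 1 clause boundary (Ø).
It functions as the subject of "wondered", so the gap sits immediately after word 5 ("believed").
Base order: Owen believed that the senator wondered if the manager had inspected a ledger.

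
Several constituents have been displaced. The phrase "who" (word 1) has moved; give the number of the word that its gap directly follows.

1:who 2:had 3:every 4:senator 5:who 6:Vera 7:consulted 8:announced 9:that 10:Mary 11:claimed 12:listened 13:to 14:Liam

11

The displaced element is "who" (word 1).
It is linked across 2 clause boundaries (that → Ø).
It functions as the subject of "listened", so the gap sits immediately after word 11 ("claimed").
Base order: Every senator who Vera consulted had announced that Mary claimed that who listened to Liam.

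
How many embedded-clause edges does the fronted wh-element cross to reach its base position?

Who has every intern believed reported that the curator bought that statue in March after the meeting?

"who" is extracted from the subject of "reported".
Boundaries crossed, outermost first: [Ø] — 1 in total.

1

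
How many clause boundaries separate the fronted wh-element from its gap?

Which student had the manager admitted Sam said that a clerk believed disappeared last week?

3

"which student" is extracted from the subject of "disappeared".
Boundaries crossed, outermost first: [Ø], [that], [Ø] — 3 in total.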